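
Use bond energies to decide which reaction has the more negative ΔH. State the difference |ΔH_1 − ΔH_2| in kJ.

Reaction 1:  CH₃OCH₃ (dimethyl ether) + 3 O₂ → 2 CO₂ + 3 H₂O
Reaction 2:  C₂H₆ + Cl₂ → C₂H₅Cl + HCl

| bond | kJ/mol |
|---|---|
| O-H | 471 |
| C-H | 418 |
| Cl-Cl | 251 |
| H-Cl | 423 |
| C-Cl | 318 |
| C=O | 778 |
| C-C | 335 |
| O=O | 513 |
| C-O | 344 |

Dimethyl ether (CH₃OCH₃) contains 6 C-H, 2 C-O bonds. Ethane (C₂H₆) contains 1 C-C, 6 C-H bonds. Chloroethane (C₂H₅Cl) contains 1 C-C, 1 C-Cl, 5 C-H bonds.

Reaction 1, by 1131 kJ

Reaction 1:
  Bonds broken (reactants):
    C-H: 6 × 418 = 2508
    C-O: 2 × 344 = 688
    O=O: 3 × 513 = 1539
    Σ(broken) = 4735 kJ
  Bonds formed (products):
    C=O: 4 × 778 = 3112
    O-H: 6 × 471 = 2826
    Σ(formed) = 5938 kJ
  ΔH_1 = 4735 − 5938 = −1203 kJ
Reaction 2:
  Bonds broken (reactants):
    C-C: 1 × 335 = 335
    C-H: 6 × 418 = 2508
    Cl-Cl: 1 × 251 = 251
    Σ(broken) = 3094 kJ
  Bonds formed (products):
    C-C: 1 × 335 = 335
    C-Cl: 1 × 318 = 318
    C-H: 5 × 418 = 2090
    H-Cl: 1 × 423 = 423
    Σ(formed) = 3166 kJ
  ΔH_2 = 3094 − 3166 = −72 kJ
ΔH_1 − ΔH_2 = −1131 kJ, so reaction 1 has the more negative ΔH; |ΔH_1 − ΔH_2| = 1131 kJ.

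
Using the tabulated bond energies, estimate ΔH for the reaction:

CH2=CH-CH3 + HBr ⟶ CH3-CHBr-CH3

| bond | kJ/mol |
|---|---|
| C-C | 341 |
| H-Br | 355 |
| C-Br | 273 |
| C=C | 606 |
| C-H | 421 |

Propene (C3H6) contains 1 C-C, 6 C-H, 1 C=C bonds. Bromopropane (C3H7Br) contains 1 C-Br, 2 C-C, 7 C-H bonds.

Bonds broken (reactants):
  C-C: 1 × 341 = 341
  C-H: 6 × 421 = 2526
  C=C: 1 × 606 = 606
  H-Br: 1 × 355 = 355
  Σ(broken) = 3828 kJ
Bonds formed (products):
  C-Br: 1 × 273 = 273
  C-C: 2 × 341 = 682
  C-H: 7 × 421 = 2947
  Σ(formed) = 3902 kJ
ΔH = Σ(broken) − Σ(formed) = 3828 − 3902 = −74 kJ

ΔH ≈ −74 kJ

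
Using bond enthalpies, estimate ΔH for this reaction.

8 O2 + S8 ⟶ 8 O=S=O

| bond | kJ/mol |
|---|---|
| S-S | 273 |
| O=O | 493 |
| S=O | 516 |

ΔH ≈ −2128 kJ

Bonds broken (reactants):
  O=O: 8 × 493 = 3944
  S-S: 8 × 273 = 2184
  Σ(broken) = 6128 kJ
Bonds formed (products):
  S=O: 16 × 516 = 8256
  Σ(formed) = 8256 kJ
ΔH = Σ(broken) − Σ(formed) = 6128 − 8256 = −2128 kJ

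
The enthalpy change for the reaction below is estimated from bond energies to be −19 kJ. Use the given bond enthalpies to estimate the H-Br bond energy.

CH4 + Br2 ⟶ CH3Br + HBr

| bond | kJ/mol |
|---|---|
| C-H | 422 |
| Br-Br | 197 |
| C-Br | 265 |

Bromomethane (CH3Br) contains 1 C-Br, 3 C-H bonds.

D(H-Br) ≈ 373 kJ/mol

Let D be the H-Br bond energy.
Σ(broken) = 1×197 + 4×422 = 1885
Σ(formed) = 1×265 + 3×422 + 1×D = 1531 + D
ΔH = Σ(broken) − Σ(formed) = (1885) − (1531 + D) = +354 − D
Setting this equal to −19 kJ gives D = 373 kJ/mol.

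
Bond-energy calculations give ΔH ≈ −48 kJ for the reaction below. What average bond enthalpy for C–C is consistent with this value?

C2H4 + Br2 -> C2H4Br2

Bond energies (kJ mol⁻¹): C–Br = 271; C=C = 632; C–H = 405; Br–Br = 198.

D(C–C) ≈ 336 kJ/mol

Let D be the C–C bond energy.
Σ(broken) = 1×198 + 4×405 + 1×632 = 2450
Σ(formed) = 2×271 + 1×D + 4×405 = 2162 + D
ΔH = Σ(broken) − Σ(formed) = (2450) − (2162 + D) = +288 − D
Setting this equal to −48 kJ gives D = 336 kJ/mol.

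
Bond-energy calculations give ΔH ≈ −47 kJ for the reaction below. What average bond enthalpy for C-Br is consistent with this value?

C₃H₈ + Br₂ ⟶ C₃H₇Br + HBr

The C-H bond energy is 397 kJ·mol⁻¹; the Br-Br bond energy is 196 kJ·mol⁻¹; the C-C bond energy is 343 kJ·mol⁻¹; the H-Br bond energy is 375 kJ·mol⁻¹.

D(C-Br) ≈ 265 kJ/mol

Let D be the C-Br bond energy.
Σ(broken) = 1×196 + 2×343 + 8×397 = 4058
Σ(formed) = 1×D + 2×343 + 7×397 + 1×375 = 3840 + D
ΔH = Σ(broken) − Σ(formed) = (4058) − (3840 + D) = +218 − D
Setting this equal to −47 kJ gives D = 265 kJ/mol.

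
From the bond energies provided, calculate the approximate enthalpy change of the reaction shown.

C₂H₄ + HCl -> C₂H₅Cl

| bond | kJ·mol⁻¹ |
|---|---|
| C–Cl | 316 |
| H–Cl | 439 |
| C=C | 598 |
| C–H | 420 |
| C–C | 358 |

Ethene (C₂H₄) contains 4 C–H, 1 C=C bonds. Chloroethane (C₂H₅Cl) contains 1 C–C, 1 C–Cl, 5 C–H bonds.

Bonds broken (reactants):
  C–H: 4 × 420 = 1680
  C=C: 1 × 598 = 598
  H–Cl: 1 × 439 = 439
  Σ(broken) = 2717 kJ
Bonds formed (products):
  C–C: 1 × 358 = 358
  C–Cl: 1 × 316 = 316
  C–H: 5 × 420 = 2100
  Σ(formed) = 2774 kJ
ΔH = Σ(broken) − Σ(formed) = 2717 − 2774 = −57 kJ

ΔH ≈ −57 kJ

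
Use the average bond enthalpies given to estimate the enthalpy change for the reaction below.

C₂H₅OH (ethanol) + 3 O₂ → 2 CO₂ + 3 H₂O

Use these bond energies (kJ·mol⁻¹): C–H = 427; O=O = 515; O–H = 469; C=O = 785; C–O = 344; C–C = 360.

Bonds broken (reactants):
  C–C: 1 × 360 = 360
  C–H: 5 × 427 = 2135
  C–O: 1 × 344 = 344
  O–H: 1 × 469 = 469
  O=O: 3 × 515 = 1545
  Σ(broken) = 4853 kJ
Bonds formed (products):
  C=O: 4 × 785 = 3140
  O–H: 6 × 469 = 2814
  Σ(formed) = 5954 kJ
ΔH = Σ(broken) − Σ(formed) = 4853 − 5954 = −1101 kJ

ΔH ≈ −1101 kJ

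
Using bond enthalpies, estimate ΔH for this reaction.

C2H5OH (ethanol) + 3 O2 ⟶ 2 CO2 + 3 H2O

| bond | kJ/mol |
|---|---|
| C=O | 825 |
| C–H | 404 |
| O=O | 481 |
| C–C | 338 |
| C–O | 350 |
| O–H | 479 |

ΔH ≈ −1544 kJ

Bonds broken (reactants):
  C–C: 1 × 338 = 338
  C–H: 5 × 404 = 2020
  C–O: 1 × 350 = 350
  O–H: 1 × 479 = 479
  O=O: 3 × 481 = 1443
  Σ(broken) = 4630 kJ
Bonds formed (products):
  C=O: 4 × 825 = 3300
  O–H: 6 × 479 = 2874
  Σ(formed) = 6174 kJ
ΔH = Σ(broken) − Σ(formed) = 4630 − 6174 = −1544 kJ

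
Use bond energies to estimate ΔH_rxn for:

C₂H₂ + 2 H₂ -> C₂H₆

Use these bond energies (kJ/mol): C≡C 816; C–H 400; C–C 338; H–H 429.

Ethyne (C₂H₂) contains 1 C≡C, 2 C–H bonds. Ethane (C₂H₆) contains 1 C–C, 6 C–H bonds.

Bonds broken (reactants):
  C≡C: 1 × 816 = 816
  C–H: 2 × 400 = 800
  H–H: 2 × 429 = 858
  Σ(broken) = 2474 kJ
Bonds formed (products):
  C–C: 1 × 338 = 338
  C–H: 6 × 400 = 2400
  Σ(formed) = 2738 kJ
ΔH = Σ(broken) − Σ(formed) = 2474 − 2738 = −264 kJ

ΔH ≈ −264 kJ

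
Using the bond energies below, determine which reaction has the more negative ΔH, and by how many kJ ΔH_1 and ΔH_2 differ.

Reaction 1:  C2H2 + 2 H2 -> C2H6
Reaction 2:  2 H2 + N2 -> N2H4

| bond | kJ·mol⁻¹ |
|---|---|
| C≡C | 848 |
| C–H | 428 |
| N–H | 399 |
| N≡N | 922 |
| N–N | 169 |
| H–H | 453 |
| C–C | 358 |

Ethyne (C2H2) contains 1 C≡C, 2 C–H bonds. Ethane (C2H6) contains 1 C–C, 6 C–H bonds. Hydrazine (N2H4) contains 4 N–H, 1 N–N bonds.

Reaction 1:
  Bonds broken (reactants):
    C≡C: 1 × 848 = 848
    C–H: 2 × 428 = 856
    H–H: 2 × 453 = 906
    Σ(broken) = 2610 kJ
  Bonds formed (products):
    C–C: 1 × 358 = 358
    C–H: 6 × 428 = 2568
    Σ(formed) = 2926 kJ
  ΔH_1 = 2610 − 2926 = −316 kJ
Reaction 2:
  Bonds broken (reactants):
    H–H: 2 × 453 = 906
    N≡N: 1 × 922 = 922
    Σ(broken) = 1828 kJ
  Bonds formed (products):
    N–H: 4 × 399 = 1596
    N–N: 1 × 169 = 169
    Σ(formed) = 1765 kJ
  ΔH_2 = 1828 − 1765 = +63 kJ
ΔH_1 − ΔH_2 = −379 kJ, so reaction 1 has the more negative ΔH; |ΔH_1 − ΔH_2| = 379 kJ.

Reaction 1, by 379 kJ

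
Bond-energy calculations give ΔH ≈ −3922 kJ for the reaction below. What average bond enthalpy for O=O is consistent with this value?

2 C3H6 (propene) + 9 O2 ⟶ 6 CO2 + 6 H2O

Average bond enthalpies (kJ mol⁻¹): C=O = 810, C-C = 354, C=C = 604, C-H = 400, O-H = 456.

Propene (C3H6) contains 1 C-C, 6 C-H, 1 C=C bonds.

Let D be the O=O bond energy.
Σ(broken) = 2×354 + 12×400 + 2×604 + 9×D = 6716 + 9D
Σ(formed) = 12×810 + 12×456 = 15192
ΔH = Σ(broken) − Σ(formed) = (6716 + 9D) − (15192) = −8476 + 9D
Setting this equal to −3922 kJ gives 9D = 4554, so D = 506 kJ/mol.

D(O=O) ≈ 506 kJ/mol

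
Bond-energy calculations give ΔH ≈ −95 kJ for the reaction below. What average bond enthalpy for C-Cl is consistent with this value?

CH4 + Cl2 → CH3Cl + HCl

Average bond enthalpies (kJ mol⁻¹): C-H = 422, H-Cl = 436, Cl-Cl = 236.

D(C-Cl) ≈ 317 kJ/mol

Let D be the C-Cl bond energy.
Σ(broken) = 4×422 + 1×236 = 1924
Σ(formed) = 1×D + 3×422 + 1×436 = 1702 + D
ΔH = Σ(broken) − Σ(formed) = (1924) − (1702 + D) = +222 − D
Setting this equal to −95 kJ gives D = 317 kJ/mol.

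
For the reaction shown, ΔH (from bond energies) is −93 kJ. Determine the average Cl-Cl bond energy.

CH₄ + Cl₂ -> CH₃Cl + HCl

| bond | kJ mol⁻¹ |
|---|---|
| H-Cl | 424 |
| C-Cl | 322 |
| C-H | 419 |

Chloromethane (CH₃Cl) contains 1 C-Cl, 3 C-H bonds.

D(Cl-Cl) ≈ 234 kJ/mol

Let D be the Cl-Cl bond energy.
Σ(broken) = 4×419 + 1×D = 1676 + D
Σ(formed) = 1×322 + 3×419 + 1×424 = 2003
ΔH = Σ(broken) − Σ(formed) = (1676 + D) − (2003) = −327 + D
Setting this equal to −93 kJ gives D = 234 kJ/mol.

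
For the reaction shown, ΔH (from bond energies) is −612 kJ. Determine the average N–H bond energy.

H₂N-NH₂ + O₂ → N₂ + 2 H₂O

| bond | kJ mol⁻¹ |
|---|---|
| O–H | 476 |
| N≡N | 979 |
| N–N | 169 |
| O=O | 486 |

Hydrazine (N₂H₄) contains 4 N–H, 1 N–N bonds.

Let D be the N–H bond energy.
Σ(broken) = 4×D + 1×169 + 1×486 = 655 + 4D
Σ(formed) = 1×979 + 4×476 = 2883
ΔH = Σ(broken) − Σ(formed) = (655 + 4D) − (2883) = −2228 + 4D
Setting this equal to −612 kJ gives 4D = 1616, so D = 404 kJ/mol.

D(N–H) ≈ 404 kJ/mol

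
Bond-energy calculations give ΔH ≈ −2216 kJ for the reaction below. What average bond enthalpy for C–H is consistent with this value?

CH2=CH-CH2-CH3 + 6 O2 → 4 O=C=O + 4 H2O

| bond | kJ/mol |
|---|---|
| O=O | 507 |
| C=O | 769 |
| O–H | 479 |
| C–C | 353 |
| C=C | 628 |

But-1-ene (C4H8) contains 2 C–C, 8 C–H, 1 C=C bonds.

Let D be the C–H bond energy.
Σ(broken) = 2×353 + 8×D + 1×628 + 6×507 = 4376 + 8D
Σ(formed) = 8×769 + 8×479 = 9984
ΔH = Σ(broken) − Σ(formed) = (4376 + 8D) − (9984) = −5608 + 8D
Setting this equal to −2216 kJ gives 8D = 3392, so D = 424 kJ/mol.

D(C–H) ≈ 424 kJ/mol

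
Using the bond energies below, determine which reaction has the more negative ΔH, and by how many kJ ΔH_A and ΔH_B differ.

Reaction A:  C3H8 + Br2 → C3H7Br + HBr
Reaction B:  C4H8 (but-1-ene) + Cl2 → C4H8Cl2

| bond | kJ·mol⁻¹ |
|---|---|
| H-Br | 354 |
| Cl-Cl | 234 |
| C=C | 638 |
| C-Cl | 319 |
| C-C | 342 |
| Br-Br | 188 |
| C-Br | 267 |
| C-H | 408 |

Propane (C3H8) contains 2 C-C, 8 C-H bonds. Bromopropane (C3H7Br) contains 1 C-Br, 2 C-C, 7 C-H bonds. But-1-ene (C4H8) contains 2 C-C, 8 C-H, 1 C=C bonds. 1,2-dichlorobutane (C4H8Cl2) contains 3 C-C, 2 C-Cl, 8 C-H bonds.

Reaction B, by 83 kJ

Reaction A:
  Bonds broken (reactants):
    Br-Br: 1 × 188 = 188
    C-C: 2 × 342 = 684
    C-H: 8 × 408 = 3264
    Σ(broken) = 4136 kJ
  Bonds formed (products):
    C-Br: 1 × 267 = 267
    C-C: 2 × 342 = 684
    C-H: 7 × 408 = 2856
    H-Br: 1 × 354 = 354
    Σ(formed) = 4161 kJ
  ΔH_A = 4136 − 4161 = −25 kJ
Reaction B:
  Bonds broken (reactants):
    C-C: 2 × 342 = 684
    C-H: 8 × 408 = 3264
    C=C: 1 × 638 = 638
    Cl-Cl: 1 × 234 = 234
    Σ(broken) = 4820 kJ
  Bonds formed (products):
    C-C: 3 × 342 = 1026
    C-Cl: 2 × 319 = 638
    C-H: 8 × 408 = 3264
    Σ(formed) = 4928 kJ
  ΔH_B = 4820 − 4928 = −108 kJ
ΔH_A − ΔH_B = +83 kJ, so reaction B has the more negative ΔH; |ΔH_A − ΔH_B| = 83 kJ.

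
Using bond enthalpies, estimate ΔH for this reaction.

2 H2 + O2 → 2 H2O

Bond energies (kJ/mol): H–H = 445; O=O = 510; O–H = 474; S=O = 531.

ΔH ≈ −496 kJ

Bonds broken (reactants):
  H–H: 2 × 445 = 890
  O=O: 1 × 510 = 510
  Σ(broken) = 1400 kJ
Bonds formed (products):
  O–H: 4 × 474 = 1896
  Σ(formed) = 1896 kJ
ΔH = Σ(broken) − Σ(formed) = 1400 − 1896 = −496 kJ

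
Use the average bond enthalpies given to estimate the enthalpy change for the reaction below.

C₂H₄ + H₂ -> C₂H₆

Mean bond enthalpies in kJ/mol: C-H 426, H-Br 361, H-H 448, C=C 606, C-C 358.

ΔH ≈ −156 kJ

Bonds broken (reactants):
  C-H: 4 × 426 = 1704
  C=C: 1 × 606 = 606
  H-H: 1 × 448 = 448
  Σ(broken) = 2758 kJ
Bonds formed (products):
  C-C: 1 × 358 = 358
  C-H: 6 × 426 = 2556
  Σ(formed) = 2914 kJ
ΔH = Σ(broken) − Σ(formed) = 2758 − 2914 = −156 kJ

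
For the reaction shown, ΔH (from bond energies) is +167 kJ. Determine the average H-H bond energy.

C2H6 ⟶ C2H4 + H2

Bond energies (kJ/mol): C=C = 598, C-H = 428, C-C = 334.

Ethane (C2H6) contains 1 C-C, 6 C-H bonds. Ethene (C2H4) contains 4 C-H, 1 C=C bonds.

D(H-H) ≈ 425 kJ/mol

Let D be the H-H bond energy.
Σ(broken) = 1×334 + 6×428 = 2902
Σ(formed) = 4×428 + 1×598 + 1×D = 2310 + D
ΔH = Σ(broken) − Σ(formed) = (2902) − (2310 + D) = +592 − D
Setting this equal to +167 kJ gives D = 425 kJ/mol.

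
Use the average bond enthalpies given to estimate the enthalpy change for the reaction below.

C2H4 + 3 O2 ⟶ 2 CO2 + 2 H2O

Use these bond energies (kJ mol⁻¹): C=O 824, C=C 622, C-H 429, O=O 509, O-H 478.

ΔH ≈ −1343 kJ

Bonds broken (reactants):
  C-H: 4 × 429 = 1716
  C=C: 1 × 622 = 622
  O=O: 3 × 509 = 1527
  Σ(broken) = 3865 kJ
Bonds formed (products):
  C=O: 4 × 824 = 3296
  O-H: 4 × 478 = 1912
  Σ(formed) = 5208 kJ
ΔH = Σ(broken) − Σ(formed) = 3865 − 5208 = −1343 kJ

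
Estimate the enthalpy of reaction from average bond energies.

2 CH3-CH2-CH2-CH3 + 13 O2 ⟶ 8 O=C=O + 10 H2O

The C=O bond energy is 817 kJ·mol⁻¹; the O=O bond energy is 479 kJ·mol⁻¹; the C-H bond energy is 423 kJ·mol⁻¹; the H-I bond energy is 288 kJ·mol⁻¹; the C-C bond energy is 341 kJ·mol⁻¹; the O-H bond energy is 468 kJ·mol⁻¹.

ΔH ≈ −5699 kJ

Bonds broken (reactants):
  C-C: 6 × 341 = 2046
  C-H: 20 × 423 = 8460
  O=O: 13 × 479 = 6227
  Σ(broken) = 16733 kJ
Bonds formed (products):
  C=O: 16 × 817 = 13072
  O-H: 20 × 468 = 9360
  Σ(formed) = 22432 kJ
ΔH = Σ(broken) − Σ(formed) = 16733 − 22432 = −5699 kJ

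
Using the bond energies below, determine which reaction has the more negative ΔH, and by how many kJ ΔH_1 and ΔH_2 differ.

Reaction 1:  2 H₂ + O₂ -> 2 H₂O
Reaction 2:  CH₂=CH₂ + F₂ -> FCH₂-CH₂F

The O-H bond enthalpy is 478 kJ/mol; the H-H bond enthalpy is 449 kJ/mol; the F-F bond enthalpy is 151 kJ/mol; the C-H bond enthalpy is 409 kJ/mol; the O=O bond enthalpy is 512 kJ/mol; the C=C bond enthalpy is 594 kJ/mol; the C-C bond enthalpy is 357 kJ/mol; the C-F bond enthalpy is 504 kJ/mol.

Reaction 2, by 118 kJ

Reaction 1:
  Bonds broken (reactants):
    H-H: 2 × 449 = 898
    O=O: 1 × 512 = 512
    Σ(broken) = 1410 kJ
  Bonds formed (products):
    O-H: 4 × 478 = 1912
    Σ(formed) = 1912 kJ
  ΔH_1 = 1410 − 1912 = −502 kJ
Reaction 2:
  Bonds broken (reactants):
    C-H: 4 × 409 = 1636
    C=C: 1 × 594 = 594
    F-F: 1 × 151 = 151
    Σ(broken) = 2381 kJ
  Bonds formed (products):
    C-C: 1 × 357 = 357
    C-F: 2 × 504 = 1008
    C-H: 4 × 409 = 1636
    Σ(formed) = 3001 kJ
  ΔH_2 = 2381 − 3001 = −620 kJ
ΔH_1 − ΔH_2 = +118 kJ, so reaction 2 has the more negative ΔH; |ΔH_1 − ΔH_2| = 118 kJ.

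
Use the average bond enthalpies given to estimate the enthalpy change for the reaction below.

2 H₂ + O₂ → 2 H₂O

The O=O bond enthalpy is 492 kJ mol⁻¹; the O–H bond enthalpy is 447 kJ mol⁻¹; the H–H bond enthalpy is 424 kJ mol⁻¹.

ΔH ≈ −448 kJ

Bonds broken (reactants):
  H–H: 2 × 424 = 848
  O=O: 1 × 492 = 492
  Σ(broken) = 1340 kJ
Bonds formed (products):
  O–H: 4 × 447 = 1788
  Σ(formed) = 1788 kJ
ΔH = Σ(broken) − Σ(formed) = 1340 − 1788 = −448 kJ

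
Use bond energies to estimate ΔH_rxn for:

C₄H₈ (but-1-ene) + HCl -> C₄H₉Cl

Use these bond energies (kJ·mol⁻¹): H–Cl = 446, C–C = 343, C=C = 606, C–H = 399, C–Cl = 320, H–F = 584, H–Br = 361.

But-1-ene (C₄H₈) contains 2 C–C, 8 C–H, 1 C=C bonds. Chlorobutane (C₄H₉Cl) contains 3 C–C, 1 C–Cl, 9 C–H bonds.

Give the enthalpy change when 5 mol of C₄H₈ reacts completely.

Bonds broken (reactants):
  C–C: 2 × 343 = 686
  C–H: 8 × 399 = 3192
  C=C: 1 × 606 = 606
  H–Cl: 1 × 446 = 446
  Σ(broken) = 4930 kJ
Bonds formed (products):
  C–C: 3 × 343 = 1029
  C–Cl: 1 × 320 = 320
  C–H: 9 × 399 = 3591
  Σ(formed) = 4940 kJ
ΔH = Σ(broken) − Σ(formed) = 4930 − 4940 = −10 kJ
For 5× the reaction as written: 5 × (−10) = −50 kJ

ΔH = −50 kJ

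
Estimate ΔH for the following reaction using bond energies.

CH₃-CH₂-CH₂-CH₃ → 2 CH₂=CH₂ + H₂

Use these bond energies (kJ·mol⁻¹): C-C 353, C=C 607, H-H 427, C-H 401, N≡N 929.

ΔH ≈ +220 kJ

Bonds broken (reactants):
  C-C: 3 × 353 = 1059
  C-H: 10 × 401 = 4010
  Σ(broken) = 5069 kJ
Bonds formed (products):
  C-H: 8 × 401 = 3208
  C=C: 2 × 607 = 1214
  H-H: 1 × 427 = 427
  Σ(formed) = 4849 kJ
ΔH = Σ(broken) − Σ(formed) = 5069 − 4849 = +220 kJ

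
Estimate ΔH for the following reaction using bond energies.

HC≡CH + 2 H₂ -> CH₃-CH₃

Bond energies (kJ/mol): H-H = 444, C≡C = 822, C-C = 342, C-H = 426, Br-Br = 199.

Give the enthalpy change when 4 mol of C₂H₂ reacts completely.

Bonds broken (reactants):
  C≡C: 1 × 822 = 822
  C-H: 2 × 426 = 852
  H-H: 2 × 444 = 888
  Σ(broken) = 2562 kJ
Bonds formed (products):
  C-C: 1 × 342 = 342
  C-H: 6 × 426 = 2556
  Σ(formed) = 2898 kJ
ΔH = Σ(broken) − Σ(formed) = 2562 − 2898 = −336 kJ
For 4× the reaction as written: 4 × (−336) = −1344 kJ

ΔH = −1344 kJ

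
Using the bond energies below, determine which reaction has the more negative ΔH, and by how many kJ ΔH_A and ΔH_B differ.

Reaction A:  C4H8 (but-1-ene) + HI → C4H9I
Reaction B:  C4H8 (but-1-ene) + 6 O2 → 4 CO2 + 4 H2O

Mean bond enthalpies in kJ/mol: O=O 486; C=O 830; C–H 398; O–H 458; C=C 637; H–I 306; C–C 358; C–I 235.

Reaction B, by 2803 kJ

Reaction A:
  Bonds broken (reactants):
    C–C: 2 × 358 = 716
    C–H: 8 × 398 = 3184
    C=C: 1 × 637 = 637
    H–I: 1 × 306 = 306
    Σ(broken) = 4843 kJ
  Bonds formed (products):
    C–C: 3 × 358 = 1074
    C–H: 9 × 398 = 3582
    C–I: 1 × 235 = 235
    Σ(formed) = 4891 kJ
  ΔH_A = 4843 − 4891 = −48 kJ
Reaction B:
  Bonds broken (reactants):
    C–C: 2 × 358 = 716
    C–H: 8 × 398 = 3184
    C=C: 1 × 637 = 637
    O=O: 6 × 486 = 2916
    Σ(broken) = 7453 kJ
  Bonds formed (products):
    C=O: 8 × 830 = 6640
    O–H: 8 × 458 = 3664
    Σ(formed) = 10304 kJ
  ΔH_B = 7453 − 10304 = −2851 kJ
ΔH_A − ΔH_B = +2803 kJ, so reaction B has the more negative ΔH; |ΔH_A − ΔH_B| = 2803 kJ.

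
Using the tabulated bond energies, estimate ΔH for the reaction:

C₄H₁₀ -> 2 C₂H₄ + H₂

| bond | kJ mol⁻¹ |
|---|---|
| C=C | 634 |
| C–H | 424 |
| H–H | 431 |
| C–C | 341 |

ΔH ≈ +172 kJ

Bonds broken (reactants):
  C–C: 3 × 341 = 1023
  C–H: 10 × 424 = 4240
  Σ(broken) = 5263 kJ
Bonds formed (products):
  C–H: 8 × 424 = 3392
  C=C: 2 × 634 = 1268
  H–H: 1 × 431 = 431
  Σ(formed) = 5091 kJ
ΔH = Σ(broken) − Σ(formed) = 5263 − 5091 = +172 kJ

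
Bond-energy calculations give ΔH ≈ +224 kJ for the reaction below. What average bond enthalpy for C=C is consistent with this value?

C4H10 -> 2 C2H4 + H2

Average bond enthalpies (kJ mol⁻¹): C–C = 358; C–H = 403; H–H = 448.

Let D be the C=C bond energy.
Σ(broken) = 3×358 + 10×403 = 5104
Σ(formed) = 8×403 + 2×D + 1×448 = 3672 + 2D
ΔH = Σ(broken) − Σ(formed) = (5104) − (3672 + 2D) = +1432 − 2D
Setting this equal to +224 kJ gives 2D = 1208, so D = 604 kJ/mol.

D(C=C) ≈ 604 kJ/mol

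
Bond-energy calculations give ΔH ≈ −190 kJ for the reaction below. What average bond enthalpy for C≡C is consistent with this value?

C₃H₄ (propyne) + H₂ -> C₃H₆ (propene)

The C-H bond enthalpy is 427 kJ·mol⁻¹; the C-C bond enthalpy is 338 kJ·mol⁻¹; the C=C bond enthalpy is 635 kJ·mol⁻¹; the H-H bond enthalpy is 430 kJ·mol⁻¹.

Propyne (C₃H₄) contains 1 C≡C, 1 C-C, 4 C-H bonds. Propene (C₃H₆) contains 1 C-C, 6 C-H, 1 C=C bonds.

D(C≡C) ≈ 869 kJ/mol

Let D be the C≡C bond energy.
Σ(broken) = 1×D + 1×338 + 4×427 + 1×430 = 2476 + D
Σ(formed) = 1×338 + 6×427 + 1×635 = 3535
ΔH = Σ(broken) − Σ(formed) = (2476 + D) − (3535) = −1059 + D
Setting this equal to −190 kJ gives D = 869 kJ/mol.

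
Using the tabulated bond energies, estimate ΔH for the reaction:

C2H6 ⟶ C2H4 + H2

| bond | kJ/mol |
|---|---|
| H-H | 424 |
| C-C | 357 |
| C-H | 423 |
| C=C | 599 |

ΔH ≈ +180 kJ

Bonds broken (reactants):
  C-C: 1 × 357 = 357
  C-H: 6 × 423 = 2538
  Σ(broken) = 2895 kJ
Bonds formed (products):
  C-H: 4 × 423 = 1692
  C=C: 1 × 599 = 599
  H-H: 1 × 424 = 424
  Σ(formed) = 2715 kJ
ΔH = Σ(broken) − Σ(formed) = 2895 − 2715 = +180 kJ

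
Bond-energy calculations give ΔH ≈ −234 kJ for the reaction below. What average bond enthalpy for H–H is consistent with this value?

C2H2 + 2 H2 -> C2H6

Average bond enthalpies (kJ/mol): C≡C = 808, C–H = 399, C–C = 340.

Let D be the H–H bond energy.
Σ(broken) = 1×808 + 2×399 + 2×D = 1606 + 2D
Σ(formed) = 1×340 + 6×399 = 2734
ΔH = Σ(broken) − Σ(formed) = (1606 + 2D) − (2734) = −1128 + 2D
Setting this equal to −234 kJ gives 2D = 894, so D = 447 kJ/mol.

D(H–H) ≈ 447 kJ/mol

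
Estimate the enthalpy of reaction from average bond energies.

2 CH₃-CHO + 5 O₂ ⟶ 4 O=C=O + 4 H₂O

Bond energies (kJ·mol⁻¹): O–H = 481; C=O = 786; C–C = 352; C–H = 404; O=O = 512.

ΔH ≈ −2068 kJ

Bonds broken (reactants):
  C–C: 2 × 352 = 704
  C–H: 8 × 404 = 3232
  C=O: 2 × 786 = 1572
  O=O: 5 × 512 = 2560
  Σ(broken) = 8068 kJ
Bonds formed (products):
  C=O: 8 × 786 = 6288
  O–H: 8 × 481 = 3848
  Σ(formed) = 10136 kJ
ΔH = Σ(broken) − Σ(formed) = 8068 − 10136 = −2068 kJ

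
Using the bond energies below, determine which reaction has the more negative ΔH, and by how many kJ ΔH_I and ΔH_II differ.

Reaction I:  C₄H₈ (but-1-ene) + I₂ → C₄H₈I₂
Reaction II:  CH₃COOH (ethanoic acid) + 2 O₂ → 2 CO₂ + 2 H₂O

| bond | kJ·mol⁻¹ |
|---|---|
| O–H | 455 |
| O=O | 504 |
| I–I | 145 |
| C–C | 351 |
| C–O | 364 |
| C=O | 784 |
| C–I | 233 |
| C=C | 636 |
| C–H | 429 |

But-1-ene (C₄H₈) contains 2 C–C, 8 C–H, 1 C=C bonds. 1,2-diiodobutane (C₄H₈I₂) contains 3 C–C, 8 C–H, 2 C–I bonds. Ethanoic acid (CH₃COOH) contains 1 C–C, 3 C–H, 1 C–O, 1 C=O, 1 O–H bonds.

Reaction I:
  Bonds broken (reactants):
    C–C: 2 × 351 = 702
    C–H: 8 × 429 = 3432
    C=C: 1 × 636 = 636
    I–I: 1 × 145 = 145
    Σ(broken) = 4915 kJ
  Bonds formed (products):
    C–C: 3 × 351 = 1053
    C–H: 8 × 429 = 3432
    C–I: 2 × 233 = 466
    Σ(formed) = 4951 kJ
  ΔH_I = 4915 − 4951 = −36 kJ
Reaction II:
  Bonds broken (reactants):
    C–C: 1 × 351 = 351
    C–H: 3 × 429 = 1287
    C–O: 1 × 364 = 364
    C=O: 1 × 784 = 784
    O–H: 1 × 455 = 455
    O=O: 2 × 504 = 1008
    Σ(broken) = 4249 kJ
  Bonds formed (products):
    C=O: 4 × 784 = 3136
    O–H: 4 × 455 = 1820
    Σ(formed) = 4956 kJ
  ΔH_II = 4249 − 4956 = −707 kJ
ΔH_I − ΔH_II = +671 kJ, so reaction II has the more negative ΔH; |ΔH_I − ΔH_II| = 671 kJ.

Reaction II, by 671 kJ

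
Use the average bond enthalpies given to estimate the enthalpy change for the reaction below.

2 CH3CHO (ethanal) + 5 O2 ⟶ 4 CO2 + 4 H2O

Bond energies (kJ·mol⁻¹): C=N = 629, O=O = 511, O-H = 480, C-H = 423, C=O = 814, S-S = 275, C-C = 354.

ΔH ≈ −2077 kJ

Bonds broken (reactants):
  C-C: 2 × 354 = 708
  C-H: 8 × 423 = 3384
  C=O: 2 × 814 = 1628
  O=O: 5 × 511 = 2555
  Σ(broken) = 8275 kJ
Bonds formed (products):
  C=O: 8 × 814 = 6512
  O-H: 8 × 480 = 3840
  Σ(formed) = 10352 kJ
ΔH = Σ(broken) − Σ(formed) = 8275 − 10352 = −2077 kJ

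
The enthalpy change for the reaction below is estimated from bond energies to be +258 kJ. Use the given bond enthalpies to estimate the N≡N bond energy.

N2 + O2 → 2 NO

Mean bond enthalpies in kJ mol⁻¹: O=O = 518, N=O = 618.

D(N≡N) ≈ 976 kJ/mol

Let D be the N≡N bond energy.
Σ(broken) = 1×D + 1×518 = 518 + D
Σ(formed) = 2×618 = 1236
ΔH = Σ(broken) − Σ(formed) = (518 + D) − (1236) = −718 + D
Setting this equal to +258 kJ gives D = 976 kJ/mol.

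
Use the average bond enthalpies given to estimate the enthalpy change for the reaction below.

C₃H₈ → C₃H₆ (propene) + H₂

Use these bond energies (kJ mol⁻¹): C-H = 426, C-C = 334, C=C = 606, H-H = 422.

ΔH ≈ +158 kJ

Bonds broken (reactants):
  C-C: 2 × 334 = 668
  C-H: 8 × 426 = 3408
  Σ(broken) = 4076 kJ
Bonds formed (products):
  C-C: 1 × 334 = 334
  C-H: 6 × 426 = 2556
  C=C: 1 × 606 = 606
  H-H: 1 × 422 = 422
  Σ(formed) = 3918 kJ
ΔH = Σ(broken) − Σ(formed) = 4076 − 3918 = +158 kJ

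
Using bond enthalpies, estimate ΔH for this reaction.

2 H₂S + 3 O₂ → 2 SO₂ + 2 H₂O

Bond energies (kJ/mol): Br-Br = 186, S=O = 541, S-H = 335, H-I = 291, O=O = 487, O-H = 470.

Bonds broken (reactants):
  O=O: 3 × 487 = 1461
  S-H: 4 × 335 = 1340
  Σ(broken) = 2801 kJ
Bonds formed (products):
  O-H: 4 × 470 = 1880
  S=O: 4 × 541 = 2164
  Σ(formed) = 4044 kJ
ΔH = Σ(broken) − Σ(formed) = 2801 − 4044 = −1243 kJ

ΔH ≈ −1243 kJ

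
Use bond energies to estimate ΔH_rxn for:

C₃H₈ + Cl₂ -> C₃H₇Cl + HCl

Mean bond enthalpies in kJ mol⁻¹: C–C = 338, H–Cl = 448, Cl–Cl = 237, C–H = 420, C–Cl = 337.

ΔH ≈ −128 kJ

Bonds broken (reactants):
  C–C: 2 × 338 = 676
  C–H: 8 × 420 = 3360
  Cl–Cl: 1 × 237 = 237
  Σ(broken) = 4273 kJ
Bonds formed (products):
  C–C: 2 × 338 = 676
  C–Cl: 1 × 337 = 337
  C–H: 7 × 420 = 2940
  H–Cl: 1 × 448 = 448
  Σ(formed) = 4401 kJ
ΔH = Σ(broken) − Σ(formed) = 4273 − 4401 = −128 kJ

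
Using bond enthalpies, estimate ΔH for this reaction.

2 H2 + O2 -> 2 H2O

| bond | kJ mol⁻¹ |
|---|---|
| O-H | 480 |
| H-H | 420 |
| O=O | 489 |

ΔH ≈ −591 kJ

Bonds broken (reactants):
  H-H: 2 × 420 = 840
  O=O: 1 × 489 = 489
  Σ(broken) = 1329 kJ
Bonds formed (products):
  O-H: 4 × 480 = 1920
  Σ(formed) = 1920 kJ
ΔH = Σ(broken) − Σ(formed) = 1329 − 1920 = −591 kJ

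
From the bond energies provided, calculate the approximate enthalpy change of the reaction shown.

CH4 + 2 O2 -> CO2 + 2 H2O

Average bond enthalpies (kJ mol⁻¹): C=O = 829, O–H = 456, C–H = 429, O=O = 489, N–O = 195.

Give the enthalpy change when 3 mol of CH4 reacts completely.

ΔH = −2364 kJ

Bonds broken (reactants):
  C–H: 4 × 429 = 1716
  O=O: 2 × 489 = 978
  Σ(broken) = 2694 kJ
Bonds formed (products):
  C=O: 2 × 829 = 1658
  O–H: 4 × 456 = 1824
  Σ(formed) = 3482 kJ
ΔH = Σ(broken) − Σ(formed) = 2694 − 3482 = −788 kJ
For 3× the reaction as written: 3 × (−788) = −2364 kJ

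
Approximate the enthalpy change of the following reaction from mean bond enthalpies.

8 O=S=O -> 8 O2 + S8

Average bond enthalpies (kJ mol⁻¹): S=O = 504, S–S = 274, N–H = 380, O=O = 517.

Bonds broken (reactants):
  S=O: 16 × 504 = 8064
  Σ(broken) = 8064 kJ
Bonds formed (products):
  O=O: 8 × 517 = 4136
  S–S: 8 × 274 = 2192
  Σ(formed) = 6328 kJ
ΔH = Σ(broken) − Σ(formed) = 8064 − 6328 = +1736 kJ

ΔH ≈ +1736 kJ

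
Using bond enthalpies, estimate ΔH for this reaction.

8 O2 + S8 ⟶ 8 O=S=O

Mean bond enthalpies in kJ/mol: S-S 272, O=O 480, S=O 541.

ΔH ≈ −2640 kJ

Bonds broken (reactants):
  O=O: 8 × 480 = 3840
  S-S: 8 × 272 = 2176
  Σ(broken) = 6016 kJ
Bonds formed (products):
  S=O: 16 × 541 = 8656
  Σ(formed) = 8656 kJ
ΔH = Σ(broken) − Σ(formed) = 6016 − 8656 = −2640 kJ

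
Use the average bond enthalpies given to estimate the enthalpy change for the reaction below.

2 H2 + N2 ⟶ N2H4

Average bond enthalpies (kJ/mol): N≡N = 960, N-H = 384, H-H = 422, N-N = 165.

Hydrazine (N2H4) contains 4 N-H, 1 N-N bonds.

ΔH ≈ +103 kJ

Bonds broken (reactants):
  H-H: 2 × 422 = 844
  N≡N: 1 × 960 = 960
  Σ(broken) = 1804 kJ
Bonds formed (products):
  N-H: 4 × 384 = 1536
  N-N: 1 × 165 = 165
  Σ(formed) = 1701 kJ
ΔH = Σ(broken) − Σ(formed) = 1804 − 1701 = +103 kJ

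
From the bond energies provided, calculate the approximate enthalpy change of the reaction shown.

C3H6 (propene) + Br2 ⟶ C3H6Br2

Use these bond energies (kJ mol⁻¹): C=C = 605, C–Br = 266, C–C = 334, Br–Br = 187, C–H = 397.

Bonds broken (reactants):
  Br–Br: 1 × 187 = 187
  C–C: 1 × 334 = 334
  C–H: 6 × 397 = 2382
  C=C: 1 × 605 = 605
  Σ(broken) = 3508 kJ
Bonds formed (products):
  C–Br: 2 × 266 = 532
  C–C: 2 × 334 = 668
  C–H: 6 × 397 = 2382
  Σ(formed) = 3582 kJ
ΔH = Σ(broken) − Σ(formed) = 3508 − 3582 = −74 kJ

ΔH ≈ −74 kJ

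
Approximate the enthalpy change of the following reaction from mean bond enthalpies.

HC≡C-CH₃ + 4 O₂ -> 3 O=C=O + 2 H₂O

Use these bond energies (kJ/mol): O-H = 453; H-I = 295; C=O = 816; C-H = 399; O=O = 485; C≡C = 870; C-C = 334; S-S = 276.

Bonds broken (reactants):
  C≡C: 1 × 870 = 870
  C-C: 1 × 334 = 334
  C-H: 4 × 399 = 1596
  O=O: 4 × 485 = 1940
  Σ(broken) = 4740 kJ
Bonds formed (products):
  C=O: 6 × 816 = 4896
  O-H: 4 × 453 = 1812
  Σ(formed) = 6708 kJ
ΔH = Σ(broken) − Σ(formed) = 4740 − 6708 = −1968 kJ

ΔH ≈ −1968 kJ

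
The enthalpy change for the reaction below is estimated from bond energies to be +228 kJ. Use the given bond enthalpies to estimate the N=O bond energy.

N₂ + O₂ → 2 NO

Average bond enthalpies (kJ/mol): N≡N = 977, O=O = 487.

Let D be the N=O bond energy.
Σ(broken) = 1×977 + 1×487 = 1464
Σ(formed) = 2×D = 2D
ΔH = Σ(broken) − Σ(formed) = (1464) − (2D) = +1464 − 2D
Setting this equal to +228 kJ gives 2D = 1236, so D = 618 kJ/mol.

D(N=O) ≈ 618 kJ/mol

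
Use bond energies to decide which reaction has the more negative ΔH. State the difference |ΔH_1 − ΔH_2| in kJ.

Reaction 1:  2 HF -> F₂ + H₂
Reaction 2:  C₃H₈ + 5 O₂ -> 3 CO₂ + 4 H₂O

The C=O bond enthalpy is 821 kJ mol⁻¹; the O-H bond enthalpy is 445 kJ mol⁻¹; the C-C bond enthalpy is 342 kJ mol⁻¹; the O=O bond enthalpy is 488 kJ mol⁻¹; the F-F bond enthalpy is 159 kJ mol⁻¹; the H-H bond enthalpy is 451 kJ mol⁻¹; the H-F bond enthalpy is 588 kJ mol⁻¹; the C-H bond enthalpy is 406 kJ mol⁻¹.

Reaction 2, by 2680 kJ

Reaction 1:
  Bonds broken (reactants):
    H-F: 2 × 588 = 1176
    Σ(broken) = 1176 kJ
  Bonds formed (products):
    F-F: 1 × 159 = 159
    H-H: 1 × 451 = 451
    Σ(formed) = 610 kJ
  ΔH_1 = 1176 − 610 = +566 kJ
Reaction 2:
  Bonds broken (reactants):
    C-C: 2 × 342 = 684
    C-H: 8 × 406 = 3248
    O=O: 5 × 488 = 2440
    Σ(broken) = 6372 kJ
  Bonds formed (products):
    C=O: 6 × 821 = 4926
    O-H: 8 × 445 = 3560
    Σ(formed) = 8486 kJ
  ΔH_2 = 6372 − 8486 = −2114 kJ
ΔH_1 − ΔH_2 = +2680 kJ, so reaction 2 has the more negative ΔH; |ΔH_1 − ΔH_2| = 2680 kJ.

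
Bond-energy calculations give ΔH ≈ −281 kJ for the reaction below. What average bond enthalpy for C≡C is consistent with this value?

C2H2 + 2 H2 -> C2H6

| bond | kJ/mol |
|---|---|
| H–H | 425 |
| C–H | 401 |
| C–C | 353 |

D(C≡C) ≈ 826 kJ/mol

Let D be the C≡C bond energy.
Σ(broken) = 1×D + 2×401 + 2×425 = 1652 + D
Σ(formed) = 1×353 + 6×401 = 2759
ΔH = Σ(broken) − Σ(formed) = (1652 + D) − (2759) = −1107 + D
Setting this equal to −281 kJ gives D = 826 kJ/mol.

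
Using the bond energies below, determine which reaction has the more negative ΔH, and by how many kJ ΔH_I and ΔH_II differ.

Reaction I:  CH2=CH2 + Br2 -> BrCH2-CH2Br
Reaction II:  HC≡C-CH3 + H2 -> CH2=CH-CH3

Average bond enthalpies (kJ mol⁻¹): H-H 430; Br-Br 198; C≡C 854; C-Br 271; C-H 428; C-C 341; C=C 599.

Reaction II, by 85 kJ

Reaction I:
  Bonds broken (reactants):
    Br-Br: 1 × 198 = 198
    C-H: 4 × 428 = 1712
    C=C: 1 × 599 = 599
    Σ(broken) = 2509 kJ
  Bonds formed (products):
    C-Br: 2 × 271 = 542
    C-C: 1 × 341 = 341
    C-H: 4 × 428 = 1712
    Σ(formed) = 2595 kJ
  ΔH_I = 2509 − 2595 = −86 kJ
Reaction II:
  Bonds broken (reactants):
    C≡C: 1 × 854 = 854
    C-C: 1 × 341 = 341
    C-H: 4 × 428 = 1712
    H-H: 1 × 430 = 430
    Σ(broken) = 3337 kJ
  Bonds formed (products):
    C-C: 1 × 341 = 341
    C-H: 6 × 428 = 2568
    C=C: 1 × 599 = 599
    Σ(formed) = 3508 kJ
  ΔH_II = 3337 − 3508 = −171 kJ
ΔH_I − ΔH_II = +85 kJ, so reaction II has the more negative ΔH; |ΔH_I − ΔH_II| = 85 kJ.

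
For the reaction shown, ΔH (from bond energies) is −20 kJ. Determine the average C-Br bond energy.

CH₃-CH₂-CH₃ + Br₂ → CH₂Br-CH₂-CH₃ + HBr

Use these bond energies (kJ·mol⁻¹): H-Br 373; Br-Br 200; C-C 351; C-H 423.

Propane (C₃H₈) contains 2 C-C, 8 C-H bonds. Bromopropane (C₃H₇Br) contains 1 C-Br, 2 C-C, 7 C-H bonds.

D(C-Br) ≈ 270 kJ/mol

Let D be the C-Br bond energy.
Σ(broken) = 1×200 + 2×351 + 8×423 = 4286
Σ(formed) = 1×D + 2×351 + 7×423 + 1×373 = 4036 + D
ΔH = Σ(broken) − Σ(formed) = (4286) − (4036 + D) = +250 − D
Setting this equal to −20 kJ gives D = 270 kJ/mol.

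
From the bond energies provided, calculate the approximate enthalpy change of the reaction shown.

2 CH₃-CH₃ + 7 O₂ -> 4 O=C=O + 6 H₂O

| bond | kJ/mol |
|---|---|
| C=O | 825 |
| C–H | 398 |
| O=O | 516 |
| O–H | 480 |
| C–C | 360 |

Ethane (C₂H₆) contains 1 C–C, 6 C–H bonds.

Bonds broken (reactants):
  C–C: 2 × 360 = 720
  C–H: 12 × 398 = 4776
  O=O: 7 × 516 = 3612
  Σ(broken) = 9108 kJ
Bonds formed (products):
  C=O: 8 × 825 = 6600
  O–H: 12 × 480 = 5760
  Σ(formed) = 12360 kJ
ΔH = Σ(broken) − Σ(formed) = 9108 − 12360 = −3252 kJ

ΔH ≈ −3252 kJ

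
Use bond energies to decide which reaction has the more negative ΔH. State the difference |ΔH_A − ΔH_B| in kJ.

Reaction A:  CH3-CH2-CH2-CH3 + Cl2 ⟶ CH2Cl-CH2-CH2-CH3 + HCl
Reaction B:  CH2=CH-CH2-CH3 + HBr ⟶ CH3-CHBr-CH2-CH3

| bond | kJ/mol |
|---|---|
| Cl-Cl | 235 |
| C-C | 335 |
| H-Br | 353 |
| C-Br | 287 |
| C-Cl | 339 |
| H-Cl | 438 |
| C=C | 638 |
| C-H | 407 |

Reaction A:
  Bonds broken (reactants):
    C-C: 3 × 335 = 1005
    C-H: 10 × 407 = 4070
    Cl-Cl: 1 × 235 = 235
    Σ(broken) = 5310 kJ
  Bonds formed (products):
    C-C: 3 × 335 = 1005
    C-Cl: 1 × 339 = 339
    C-H: 9 × 407 = 3663
    H-Cl: 1 × 438 = 438
    Σ(formed) = 5445 kJ
  ΔH_A = 5310 − 5445 = −135 kJ
Reaction B:
  Bonds broken (reactants):
    C-C: 2 × 335 = 670
    C-H: 8 × 407 = 3256
    C=C: 1 × 638 = 638
    H-Br: 1 × 353 = 353
    Σ(broken) = 4917 kJ
  Bonds formed (products):
    C-Br: 1 × 287 = 287
    C-C: 3 × 335 = 1005
    C-H: 9 × 407 = 3663
    Σ(formed) = 4955 kJ
  ΔH_B = 4917 − 4955 = −38 kJ
ΔH_A − ΔH_B = −97 kJ, so reaction A has the more negative ΔH; |ΔH_A − ΔH_B| = 97 kJ.

Reaction A, by 97 kJ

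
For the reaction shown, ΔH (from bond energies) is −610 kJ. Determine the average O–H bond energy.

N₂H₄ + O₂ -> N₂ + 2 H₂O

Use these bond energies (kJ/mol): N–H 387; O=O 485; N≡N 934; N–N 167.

D(O–H) ≈ 469 kJ/mol

Let D be the O–H bond energy.
Σ(broken) = 4×387 + 1×167 + 1×485 = 2200
Σ(formed) = 1×934 + 4×D = 934 + 4D
ΔH = Σ(broken) − Σ(formed) = (2200) − (934 + 4D) = +1266 − 4D
Setting this equal to −610 kJ gives 4D = 1876, so D = 469 kJ/mol.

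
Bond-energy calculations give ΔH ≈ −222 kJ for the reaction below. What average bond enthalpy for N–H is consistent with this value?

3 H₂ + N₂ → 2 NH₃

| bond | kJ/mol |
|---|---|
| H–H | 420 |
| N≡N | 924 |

Let D be the N–H bond energy.
Σ(broken) = 3×420 + 1×924 = 2184
Σ(formed) = 6×D = 6D
ΔH = Σ(broken) − Σ(formed) = (2184) − (6D) = +2184 − 6D
Setting this equal to −222 kJ gives 6D = 2406, so D = 401 kJ/mol.

D(N–H) ≈ 401 kJ/mol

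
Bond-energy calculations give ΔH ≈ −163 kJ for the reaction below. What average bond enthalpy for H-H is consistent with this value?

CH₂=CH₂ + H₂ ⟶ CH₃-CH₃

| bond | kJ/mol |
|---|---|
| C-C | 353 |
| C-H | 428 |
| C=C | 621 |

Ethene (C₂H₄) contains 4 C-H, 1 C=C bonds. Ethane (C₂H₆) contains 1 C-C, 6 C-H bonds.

Let D be the H-H bond energy.
Σ(broken) = 4×428 + 1×621 + 1×D = 2333 + D
Σ(formed) = 1×353 + 6×428 = 2921
ΔH = Σ(broken) − Σ(formed) = (2333 + D) − (2921) = −588 + D
Setting this equal to −163 kJ gives D = 425 kJ/mol.

D(H-H) ≈ 425 kJ/mol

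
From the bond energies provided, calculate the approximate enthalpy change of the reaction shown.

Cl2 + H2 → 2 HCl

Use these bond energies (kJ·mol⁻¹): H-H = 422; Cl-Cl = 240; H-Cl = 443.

Bonds broken (reactants):
  Cl-Cl: 1 × 240 = 240
  H-H: 1 × 422 = 422
  Σ(broken) = 662 kJ
Bonds formed (products):
  H-Cl: 2 × 443 = 886
  Σ(formed) = 886 kJ
ΔH = Σ(broken) − Σ(formed) = 662 − 886 = −224 kJ

ΔH ≈ −224 kJ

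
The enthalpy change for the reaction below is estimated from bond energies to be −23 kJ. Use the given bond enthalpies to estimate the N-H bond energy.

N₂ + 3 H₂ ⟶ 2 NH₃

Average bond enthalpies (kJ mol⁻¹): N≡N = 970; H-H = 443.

D(N-H) ≈ 387 kJ/mol

Let D be the N-H bond energy.
Σ(broken) = 3×443 + 1×970 = 2299
Σ(formed) = 6×D = 6D
ΔH = Σ(broken) − Σ(formed) = (2299) − (6D) = +2299 − 6D
Setting this equal to −23 kJ gives 6D = 2322, so D = 387 kJ/mol.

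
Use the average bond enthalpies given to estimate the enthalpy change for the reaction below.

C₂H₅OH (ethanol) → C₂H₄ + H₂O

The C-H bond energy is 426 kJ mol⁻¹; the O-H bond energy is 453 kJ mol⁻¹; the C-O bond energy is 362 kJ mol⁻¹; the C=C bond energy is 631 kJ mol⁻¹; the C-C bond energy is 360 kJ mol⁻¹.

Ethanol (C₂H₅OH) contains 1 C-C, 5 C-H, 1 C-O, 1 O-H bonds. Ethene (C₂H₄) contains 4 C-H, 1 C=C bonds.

Bonds broken (reactants):
  C-C: 1 × 360 = 360
  C-H: 5 × 426 = 2130
  C-O: 1 × 362 = 362
  O-H: 1 × 453 = 453
  Σ(broken) = 3305 kJ
Bonds formed (products):
  C-H: 4 × 426 = 1704
  C=C: 1 × 631 = 631
  O-H: 2 × 453 = 906
  Σ(formed) = 3241 kJ
ΔH = Σ(broken) − Σ(formed) = 3305 − 3241 = +64 kJ

ΔH ≈ +64 kJ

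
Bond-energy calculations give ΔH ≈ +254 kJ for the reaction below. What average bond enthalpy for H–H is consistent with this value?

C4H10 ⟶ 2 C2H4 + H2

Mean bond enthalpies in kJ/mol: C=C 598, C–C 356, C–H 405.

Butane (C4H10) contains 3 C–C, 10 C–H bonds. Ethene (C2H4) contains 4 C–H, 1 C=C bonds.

D(H–H) ≈ 428 kJ/mol

Let D be the H–H bond energy.
Σ(broken) = 3×356 + 10×405 = 5118
Σ(formed) = 8×405 + 2×598 + 1×D = 4436 + D
ΔH = Σ(broken) − Σ(formed) = (5118) − (4436 + D) = +682 − D
Setting this equal to +254 kJ gives D = 428 kJ/mol.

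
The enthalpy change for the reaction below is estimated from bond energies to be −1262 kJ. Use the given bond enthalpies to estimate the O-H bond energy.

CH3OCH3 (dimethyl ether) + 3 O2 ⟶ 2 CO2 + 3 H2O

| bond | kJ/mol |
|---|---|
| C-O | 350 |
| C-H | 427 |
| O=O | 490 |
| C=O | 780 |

Let D be the O-H bond energy.
Σ(broken) = 6×427 + 2×350 + 3×490 = 4732
Σ(formed) = 4×780 + 6×D = 3120 + 6D
ΔH = Σ(broken) − Σ(formed) = (4732) − (3120 + 6D) = +1612 − 6D
Setting this equal to −1262 kJ gives 6D = 2874, so D = 479 kJ/mol.

D(O-H) ≈ 479 kJ/mol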